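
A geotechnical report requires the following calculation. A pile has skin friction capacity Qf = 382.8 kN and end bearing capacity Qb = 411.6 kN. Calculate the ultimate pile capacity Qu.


Using Qu = Qf + Qb
Qu = 382.8 + 411.6
Qu = 794.4 kN


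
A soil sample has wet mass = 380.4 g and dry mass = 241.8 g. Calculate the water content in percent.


Using w = (m_wet - m_dry) / m_dry * 100
m_wet - m_dry = 380.4 - 241.8 = 138.6 g
w = 138.6 / 241.8 * 100
w = 57.32 %


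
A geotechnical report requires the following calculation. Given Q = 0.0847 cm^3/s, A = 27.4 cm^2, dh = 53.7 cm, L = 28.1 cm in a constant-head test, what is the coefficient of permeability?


Result: 0.001618 cm/s

Derivation:
Compute hydraulic gradient:
i = dh / L = 53.7 / 28.1 = 1.91103
Then apply Darcy's law:
k = Q / (A * i)
k = 0.0847 / (27.4 * 1.91103)
k = 0.0847 / 52.3623
k = 0.001618 cm/s


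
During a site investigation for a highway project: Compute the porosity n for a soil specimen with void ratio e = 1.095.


Using the relation n = e / (1 + e)
n = 1.095 / (1 + 1.095)
n = 1.095 / 2.095
n = 0.5227


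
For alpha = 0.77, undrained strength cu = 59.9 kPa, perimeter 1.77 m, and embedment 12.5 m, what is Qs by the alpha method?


Result: 1020.47 kN

Derivation:
Using Qs = alpha * cu * perimeter * L
Qs = 0.77 * 59.9 * 1.77 * 12.5
Qs = 1020.47 kN


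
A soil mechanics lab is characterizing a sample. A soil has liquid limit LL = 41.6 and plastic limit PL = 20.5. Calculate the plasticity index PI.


Result: 21.1

Derivation:
Using PI = LL - PL
PI = 41.6 - 20.5
PI = 21.1


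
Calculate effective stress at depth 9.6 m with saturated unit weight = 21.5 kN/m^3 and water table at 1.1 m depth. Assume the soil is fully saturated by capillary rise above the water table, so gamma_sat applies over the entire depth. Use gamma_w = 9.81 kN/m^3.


Total stress = gamma_sat * depth
sigma = 21.5 * 9.6 = 206.4 kPa
Pore water pressure u = gamma_w * (depth - d_wt)
u = 9.81 * (9.6 - 1.1) = 83.385 kPa
Effective stress = sigma - u
sigma' = 206.4 - 83.385 = 123.02 kPa


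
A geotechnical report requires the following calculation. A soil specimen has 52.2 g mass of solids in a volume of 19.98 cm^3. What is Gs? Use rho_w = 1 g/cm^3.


Using Gs = m_s / (V_s * rho_w)
Since rho_w = 1 g/cm^3:
Gs = 52.2 / 19.98
Gs = 2.613


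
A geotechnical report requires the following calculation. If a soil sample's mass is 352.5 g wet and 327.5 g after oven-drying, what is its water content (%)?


Result: 7.63 %

Derivation:
Using w = (m_wet - m_dry) / m_dry * 100
m_wet - m_dry = 352.5 - 327.5 = 25.0 g
w = 25.0 / 327.5 * 100
w = 7.63 %


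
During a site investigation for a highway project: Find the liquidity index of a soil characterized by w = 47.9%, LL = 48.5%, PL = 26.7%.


Result: 0.972

Derivation:
First compute the plasticity index:
PI = LL - PL = 48.5 - 26.7 = 21.8
Then compute the liquidity index:
LI = (w - PL) / PI
LI = (47.9 - 26.7) / 21.8
LI = 0.972


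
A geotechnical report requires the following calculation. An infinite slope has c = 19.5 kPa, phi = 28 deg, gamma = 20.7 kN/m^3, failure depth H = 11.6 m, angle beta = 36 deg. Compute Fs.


Result: 0.903

Derivation:
Using Fs = c / (gamma*H*sin(beta)*cos(beta)) + tan(phi)/tan(beta)
Cohesion contribution = 19.5 / (20.7*11.6*sin(36)*cos(36))
Cohesion contribution = 0.170777
Friction contribution = tan(28)/tan(36) = 0.731835
Fs = 0.170777 + 0.731835
Fs = 0.903


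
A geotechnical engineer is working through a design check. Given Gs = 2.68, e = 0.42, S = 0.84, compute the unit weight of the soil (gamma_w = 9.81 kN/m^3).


Using gamma = gamma_w * (Gs + S*e) / (1 + e)
Numerator: Gs + S*e = 2.68 + 0.84*0.42 = 3.0328
Denominator: 1 + e = 1 + 0.42 = 1.42
gamma = 9.81 * 3.0328 / 1.42
gamma = 20.952 kN/m^3


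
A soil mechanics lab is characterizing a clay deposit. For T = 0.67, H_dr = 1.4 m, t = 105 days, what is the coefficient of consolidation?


Using cv = T * H_dr^2 / t
H_dr^2 = 1.4^2 = 1.96
cv = 0.67 * 1.96 / 105
cv = 0.01251 m^2/day


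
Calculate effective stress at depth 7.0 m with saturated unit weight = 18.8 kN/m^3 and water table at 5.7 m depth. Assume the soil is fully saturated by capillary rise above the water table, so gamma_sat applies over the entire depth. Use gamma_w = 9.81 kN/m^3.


Total stress = gamma_sat * depth
sigma = 18.8 * 7.0 = 131.6 kPa
Pore water pressure u = gamma_w * (depth - d_wt)
u = 9.81 * (7.0 - 5.7) = 12.753 kPa
Effective stress = sigma - u
sigma' = 131.6 - 12.753 = 118.85 kPa


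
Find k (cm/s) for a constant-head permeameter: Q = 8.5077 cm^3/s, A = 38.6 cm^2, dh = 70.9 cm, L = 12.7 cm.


Compute hydraulic gradient:
i = dh / L = 70.9 / 12.7 = 5.58268
Then apply Darcy's law:
k = Q / (A * i)
k = 8.5077 / (38.6 * 5.58268)
k = 8.5077 / 215.491
k = 0.03948 cm/s


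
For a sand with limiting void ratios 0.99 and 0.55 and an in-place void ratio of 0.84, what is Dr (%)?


Using Dr = (e_max - e) / (e_max - e_min) * 100
e_max - e = 0.99 - 0.84 = 0.15
e_max - e_min = 0.99 - 0.55 = 0.44
Dr = 0.15 / 0.44 * 100
Dr = 34.09 %


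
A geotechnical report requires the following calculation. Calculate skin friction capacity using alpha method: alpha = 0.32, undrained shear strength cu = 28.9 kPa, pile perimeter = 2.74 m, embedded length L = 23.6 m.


Using Qs = alpha * cu * perimeter * L
Qs = 0.32 * 28.9 * 2.74 * 23.6
Qs = 598.01 kN


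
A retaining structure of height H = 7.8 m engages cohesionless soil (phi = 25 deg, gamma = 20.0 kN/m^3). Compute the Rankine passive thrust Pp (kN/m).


Compute passive earth pressure coefficient:
Kp = tan^2(45 + phi/2) = tan^2(57.5) = 2.463913
Compute passive force:
Pp = 0.5 * Kp * gamma * H^2
Pp = 0.5 * 2.463913 * 20.0 * 7.8^2
Pp = 1499.04 kN/m


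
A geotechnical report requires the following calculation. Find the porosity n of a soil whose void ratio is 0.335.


Using the relation n = e / (1 + e)
n = 0.335 / (1 + 0.335)
n = 0.335 / 1.335
n = 0.2509


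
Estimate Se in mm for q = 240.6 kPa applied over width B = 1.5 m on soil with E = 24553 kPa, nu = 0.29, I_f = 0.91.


Result: 12.251 mm

Derivation:
Using Se = q * B * (1 - nu^2) * I_f / E
1 - nu^2 = 1 - 0.29^2 = 0.9159
Se = 240.6 * 1.5 * 0.9159 * 0.91 / 24553
Se = 0.012251 m
Convert to mm: Se = 0.012251 * 1000 = 12.251 mm


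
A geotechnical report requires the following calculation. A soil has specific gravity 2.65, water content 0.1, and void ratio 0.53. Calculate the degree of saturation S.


Using S = Gs * w / e
S = 2.65 * 0.1 / 0.53
S = 0.5


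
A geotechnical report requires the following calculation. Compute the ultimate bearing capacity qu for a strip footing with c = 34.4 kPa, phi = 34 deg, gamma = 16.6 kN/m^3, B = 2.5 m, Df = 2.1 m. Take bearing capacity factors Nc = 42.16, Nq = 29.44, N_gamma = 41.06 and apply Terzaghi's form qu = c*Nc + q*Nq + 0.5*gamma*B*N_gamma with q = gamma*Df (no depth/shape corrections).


Compute qu = c*Nc + gamma*Df*Nq + 0.5*gamma*B*N_gamma
Term 1: 34.4 * 42.16 = 1450.304
Term 2: 16.6 * 2.1 * 29.44 = 1026.2784
Term 3: 0.5 * 16.6 * 2.5 * 41.06 = 851.995
qu = 1450.304 + 1026.2784 + 851.995
qu = 3328.58 kPa


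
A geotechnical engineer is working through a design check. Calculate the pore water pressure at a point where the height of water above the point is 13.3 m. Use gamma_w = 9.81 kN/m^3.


Using u = gamma_w * h_w
u = 9.81 * 13.3
u = 130.47 kPa


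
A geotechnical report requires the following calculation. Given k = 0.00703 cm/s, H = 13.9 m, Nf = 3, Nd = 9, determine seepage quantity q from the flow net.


Result: 0.0003257 m^3/s per m

Derivation:
Convert k to m/s for unit consistency with H:
k = 0.00703 cm/s = 0.00703 / 100 m/s = 7.03e-05 m/s
Using q = k * H * Nf / Nd
Nf / Nd = 3 / 9 = 0.3333
q = 7.03e-05 * 13.9 * 0.3333
q = 0.0003257 m^3/s per m


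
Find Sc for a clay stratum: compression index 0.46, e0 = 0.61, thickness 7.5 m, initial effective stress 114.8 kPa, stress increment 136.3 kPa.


Result: 0.7284 m

Derivation:
Using Sc = Cc * H / (1 + e0) * log10((sigma0 + delta_sigma) / sigma0)
Stress ratio = (114.8 + 136.3) / 114.8 = 2.18728
log10(2.18728) = 0.339905
Cc * H / (1 + e0) = 0.46 * 7.5 / (1 + 0.61) = 2.14286
Sc = 2.14286 * 0.339905
Sc = 0.7284 m


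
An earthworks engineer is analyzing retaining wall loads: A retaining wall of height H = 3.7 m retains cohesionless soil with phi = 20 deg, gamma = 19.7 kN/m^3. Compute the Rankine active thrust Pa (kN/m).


Compute active earth pressure coefficient:
Ka = tan^2(45 - phi/2) = tan^2(35.0) = 0.490291
Compute active force:
Pa = 0.5 * Ka * gamma * H^2
Pa = 0.5 * 0.490291 * 19.7 * 3.7^2
Pa = 66.11 kN/m


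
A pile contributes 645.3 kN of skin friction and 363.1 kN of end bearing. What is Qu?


Using Qu = Qf + Qb
Qu = 645.3 + 363.1
Qu = 1008.4 kN


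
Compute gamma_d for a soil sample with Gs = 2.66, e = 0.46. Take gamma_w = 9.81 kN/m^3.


Using gamma_d = Gs * gamma_w / (1 + e)
gamma_d = 2.66 * 9.81 / (1 + 0.46)
gamma_d = 2.66 * 9.81 / 1.46
gamma_d = 17.873 kN/m^3


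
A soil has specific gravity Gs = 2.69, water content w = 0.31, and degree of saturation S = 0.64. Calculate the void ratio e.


Result: 1.303

Derivation:
Using the relation e = Gs * w / S
e = 2.69 * 0.31 / 0.64
e = 1.303


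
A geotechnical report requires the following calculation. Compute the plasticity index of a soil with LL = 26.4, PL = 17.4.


Using PI = LL - PL
PI = 26.4 - 17.4
PI = 9.0


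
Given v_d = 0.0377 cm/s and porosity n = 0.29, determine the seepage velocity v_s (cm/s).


Result: 0.13 cm/s

Derivation:
Using v_s = v_d / n
v_s = 0.0377 / 0.29
v_s = 0.13 cm/s


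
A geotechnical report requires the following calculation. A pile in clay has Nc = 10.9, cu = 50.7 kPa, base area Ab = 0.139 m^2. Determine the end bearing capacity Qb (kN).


Using Qb = Nc * cu * Ab
Qb = 10.9 * 50.7 * 0.139
Qb = 76.82 kN


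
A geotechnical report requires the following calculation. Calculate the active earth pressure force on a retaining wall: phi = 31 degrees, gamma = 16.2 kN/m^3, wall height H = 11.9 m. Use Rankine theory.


Compute active earth pressure coefficient:
Ka = tan^2(45 - phi/2) = tan^2(29.5) = 0.320099
Compute active force:
Pa = 0.5 * Ka * gamma * H^2
Pa = 0.5 * 0.320099 * 16.2 * 11.9^2
Pa = 367.17 kN/m


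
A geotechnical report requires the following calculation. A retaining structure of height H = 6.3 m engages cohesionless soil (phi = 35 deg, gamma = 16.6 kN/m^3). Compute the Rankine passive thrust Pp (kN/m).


Compute passive earth pressure coefficient:
Kp = tan^2(45 + phi/2) = tan^2(62.5) = 3.690172
Compute passive force:
Pp = 0.5 * Kp * gamma * H^2
Pp = 0.5 * 3.690172 * 16.6 * 6.3^2
Pp = 1215.64 kN/m


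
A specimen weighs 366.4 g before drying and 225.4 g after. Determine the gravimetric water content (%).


Result: 62.56 %

Derivation:
Using w = (m_wet - m_dry) / m_dry * 100
m_wet - m_dry = 366.4 - 225.4 = 141.0 g
w = 141.0 / 225.4 * 100
w = 62.56 %


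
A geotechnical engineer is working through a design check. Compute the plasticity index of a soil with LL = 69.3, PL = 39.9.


Using PI = LL - PL
PI = 69.3 - 39.9
PI = 29.4


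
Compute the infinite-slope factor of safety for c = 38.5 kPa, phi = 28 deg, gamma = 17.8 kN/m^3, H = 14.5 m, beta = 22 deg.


Result: 1.745

Derivation:
Using Fs = c / (gamma*H*sin(beta)*cos(beta)) + tan(phi)/tan(beta)
Cohesion contribution = 38.5 / (17.8*14.5*sin(22)*cos(22))
Cohesion contribution = 0.429469
Friction contribution = tan(28)/tan(22) = 1.31603
Fs = 0.429469 + 1.31603
Fs = 1.745


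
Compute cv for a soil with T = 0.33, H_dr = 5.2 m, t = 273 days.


Using cv = T * H_dr^2 / t
H_dr^2 = 5.2^2 = 27.04
cv = 0.33 * 27.04 / 273
cv = 0.03269 m^2/day


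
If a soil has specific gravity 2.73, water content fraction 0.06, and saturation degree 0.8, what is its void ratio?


Using the relation e = Gs * w / S
e = 2.73 * 0.06 / 0.8
e = 0.2047


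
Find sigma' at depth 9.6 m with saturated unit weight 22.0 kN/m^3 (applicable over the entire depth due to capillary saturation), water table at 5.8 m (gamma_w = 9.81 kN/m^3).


Result: 173.92 kPa

Derivation:
Total stress = gamma_sat * depth
sigma = 22.0 * 9.6 = 211.2 kPa
Pore water pressure u = gamma_w * (depth - d_wt)
u = 9.81 * (9.6 - 5.8) = 37.278 kPa
Effective stress = sigma - u
sigma' = 211.2 - 37.278 = 173.92 kPa


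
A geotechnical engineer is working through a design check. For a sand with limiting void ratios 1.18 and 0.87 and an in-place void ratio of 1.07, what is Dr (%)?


Using Dr = (e_max - e) / (e_max - e_min) * 100
e_max - e = 1.18 - 1.07 = 0.11
e_max - e_min = 1.18 - 0.87 = 0.31
Dr = 0.11 / 0.31 * 100
Dr = 35.48 %


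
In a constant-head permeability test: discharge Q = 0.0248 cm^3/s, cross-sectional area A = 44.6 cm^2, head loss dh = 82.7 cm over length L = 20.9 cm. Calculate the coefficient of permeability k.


Result: 0.000141 cm/s

Derivation:
Compute hydraulic gradient:
i = dh / L = 82.7 / 20.9 = 3.95694
Then apply Darcy's law:
k = Q / (A * i)
k = 0.0248 / (44.6 * 3.95694)
k = 0.0248 / 176.479
k = 0.000141 cm/s


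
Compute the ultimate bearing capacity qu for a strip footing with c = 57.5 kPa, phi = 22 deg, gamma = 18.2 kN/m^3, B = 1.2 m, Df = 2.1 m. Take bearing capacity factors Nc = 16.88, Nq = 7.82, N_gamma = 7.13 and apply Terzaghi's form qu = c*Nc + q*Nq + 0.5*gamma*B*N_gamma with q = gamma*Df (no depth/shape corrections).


Compute qu = c*Nc + gamma*Df*Nq + 0.5*gamma*B*N_gamma
Term 1: 57.5 * 16.88 = 970.6
Term 2: 18.2 * 2.1 * 7.82 = 298.8804
Term 3: 0.5 * 18.2 * 1.2 * 7.13 = 77.8596
qu = 970.6 + 298.8804 + 77.8596
qu = 1347.34 kPa


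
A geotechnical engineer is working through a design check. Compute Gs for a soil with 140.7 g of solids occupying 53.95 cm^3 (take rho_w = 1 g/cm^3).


Using Gs = m_s / (V_s * rho_w)
Since rho_w = 1 g/cm^3:
Gs = 140.7 / 53.95
Gs = 2.608


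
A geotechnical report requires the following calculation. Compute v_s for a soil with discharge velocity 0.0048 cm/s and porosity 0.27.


Result: 0.01778 cm/s

Derivation:
Using v_s = v_d / n
v_s = 0.0048 / 0.27
v_s = 0.01778 cm/s


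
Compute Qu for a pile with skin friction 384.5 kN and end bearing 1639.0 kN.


Result: 2023.5 kN

Derivation:
Using Qu = Qf + Qb
Qu = 384.5 + 1639.0
Qu = 2023.5 kN


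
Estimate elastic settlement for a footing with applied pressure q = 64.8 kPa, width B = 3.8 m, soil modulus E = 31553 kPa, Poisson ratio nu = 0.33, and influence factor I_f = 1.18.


Using Se = q * B * (1 - nu^2) * I_f / E
1 - nu^2 = 1 - 0.33^2 = 0.8911
Se = 64.8 * 3.8 * 0.8911 * 1.18 / 31553
Se = 0.008206 m
Convert to mm: Se = 0.008206 * 1000 = 8.206 mm


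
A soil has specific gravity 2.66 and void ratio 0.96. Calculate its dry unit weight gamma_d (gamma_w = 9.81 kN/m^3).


Using gamma_d = Gs * gamma_w / (1 + e)
gamma_d = 2.66 * 9.81 / (1 + 0.96)
gamma_d = 2.66 * 9.81 / 1.96
gamma_d = 13.314 kN/m^3


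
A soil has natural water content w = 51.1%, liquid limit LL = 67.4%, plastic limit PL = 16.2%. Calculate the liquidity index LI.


First compute the plasticity index:
PI = LL - PL = 67.4 - 16.2 = 51.2
Then compute the liquidity index:
LI = (w - PL) / PI
LI = (51.1 - 16.2) / 51.2
LI = 0.682


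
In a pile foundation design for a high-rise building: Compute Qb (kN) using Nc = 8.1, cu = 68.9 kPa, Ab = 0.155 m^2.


Using Qb = Nc * cu * Ab
Qb = 8.1 * 68.9 * 0.155
Qb = 86.5 kN


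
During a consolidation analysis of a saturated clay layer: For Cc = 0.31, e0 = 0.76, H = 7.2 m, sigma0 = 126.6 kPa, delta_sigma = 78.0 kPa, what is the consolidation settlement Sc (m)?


Result: 0.2644 m

Derivation:
Using Sc = Cc * H / (1 + e0) * log10((sigma0 + delta_sigma) / sigma0)
Stress ratio = (126.6 + 78.0) / 126.6 = 1.61611
log10(1.61611) = 0.208472
Cc * H / (1 + e0) = 0.31 * 7.2 / (1 + 0.76) = 1.26818
Sc = 1.26818 * 0.208472
Sc = 0.2644 m


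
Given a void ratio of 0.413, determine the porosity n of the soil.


Result: 0.2923

Derivation:
Using the relation n = e / (1 + e)
n = 0.413 / (1 + 0.413)
n = 0.413 / 1.413
n = 0.2923


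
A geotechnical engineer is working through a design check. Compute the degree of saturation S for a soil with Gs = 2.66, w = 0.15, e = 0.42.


Using S = Gs * w / e
S = 2.66 * 0.15 / 0.42
S = 0.95


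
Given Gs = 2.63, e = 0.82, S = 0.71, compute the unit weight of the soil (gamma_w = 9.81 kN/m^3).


Result: 17.314 kN/m^3

Derivation:
Using gamma = gamma_w * (Gs + S*e) / (1 + e)
Numerator: Gs + S*e = 2.63 + 0.71*0.82 = 3.2122
Denominator: 1 + e = 1 + 0.82 = 1.82
gamma = 9.81 * 3.2122 / 1.82
gamma = 17.314 kN/m^3


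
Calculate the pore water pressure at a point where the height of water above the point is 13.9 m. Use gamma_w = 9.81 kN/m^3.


Using u = gamma_w * h_w
u = 9.81 * 13.9
u = 136.36 kPa


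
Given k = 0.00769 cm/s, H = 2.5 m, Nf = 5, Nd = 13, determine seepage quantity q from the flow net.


Convert k to m/s for unit consistency with H:
k = 0.00769 cm/s = 0.00769 / 100 m/s = 7.69e-05 m/s
Using q = k * H * Nf / Nd
Nf / Nd = 5 / 13 = 0.3846
q = 7.69e-05 * 2.5 * 0.3846
q = 7.394e-05 m^3/s per m


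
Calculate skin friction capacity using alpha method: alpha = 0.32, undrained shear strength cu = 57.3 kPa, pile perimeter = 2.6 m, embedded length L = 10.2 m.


Using Qs = alpha * cu * perimeter * L
Qs = 0.32 * 57.3 * 2.6 * 10.2
Qs = 486.27 kN


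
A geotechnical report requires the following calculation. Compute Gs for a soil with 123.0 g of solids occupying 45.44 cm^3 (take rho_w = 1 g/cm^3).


Using Gs = m_s / (V_s * rho_w)
Since rho_w = 1 g/cm^3:
Gs = 123.0 / 45.44
Gs = 2.707


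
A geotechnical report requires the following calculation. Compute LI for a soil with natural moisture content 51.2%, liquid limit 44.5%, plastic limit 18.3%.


First compute the plasticity index:
PI = LL - PL = 44.5 - 18.3 = 26.2
Then compute the liquidity index:
LI = (w - PL) / PI
LI = (51.2 - 18.3) / 26.2
LI = 1.256


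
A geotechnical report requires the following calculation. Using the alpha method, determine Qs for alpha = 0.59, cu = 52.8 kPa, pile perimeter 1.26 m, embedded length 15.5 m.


Result: 608.4 kN

Derivation:
Using Qs = alpha * cu * perimeter * L
Qs = 0.59 * 52.8 * 1.26 * 15.5
Qs = 608.4 kN


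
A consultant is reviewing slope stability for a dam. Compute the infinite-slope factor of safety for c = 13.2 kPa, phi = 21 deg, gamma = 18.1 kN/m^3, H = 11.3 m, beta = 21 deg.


Using Fs = c / (gamma*H*sin(beta)*cos(beta)) + tan(phi)/tan(beta)
Cohesion contribution = 13.2 / (18.1*11.3*sin(21)*cos(21))
Cohesion contribution = 0.192902
Friction contribution = tan(21)/tan(21) = 1
Fs = 0.192902 + 1
Fs = 1.193


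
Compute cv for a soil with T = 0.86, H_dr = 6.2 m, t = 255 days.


Using cv = T * H_dr^2 / t
H_dr^2 = 6.2^2 = 38.44
cv = 0.86 * 38.44 / 255
cv = 0.12964 m^2/day


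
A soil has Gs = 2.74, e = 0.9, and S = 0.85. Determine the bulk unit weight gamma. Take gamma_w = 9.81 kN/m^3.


Using gamma = gamma_w * (Gs + S*e) / (1 + e)
Numerator: Gs + S*e = 2.74 + 0.85*0.9 = 3.505
Denominator: 1 + e = 1 + 0.9 = 1.9
gamma = 9.81 * 3.505 / 1.9
gamma = 18.097 kN/m^3


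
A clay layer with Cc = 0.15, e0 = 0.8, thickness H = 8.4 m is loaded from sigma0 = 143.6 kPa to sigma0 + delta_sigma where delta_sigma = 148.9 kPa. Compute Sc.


Using Sc = Cc * H / (1 + e0) * log10((sigma0 + delta_sigma) / sigma0)
Stress ratio = (143.6 + 148.9) / 143.6 = 2.03691
log10(2.03691) = 0.308971
Cc * H / (1 + e0) = 0.15 * 8.4 / (1 + 0.8) = 0.7
Sc = 0.7 * 0.308971
Sc = 0.2163 m


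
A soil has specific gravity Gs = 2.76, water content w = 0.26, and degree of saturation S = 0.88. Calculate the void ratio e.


Result: 0.8155

Derivation:
Using the relation e = Gs * w / S
e = 2.76 * 0.26 / 0.88
e = 0.8155


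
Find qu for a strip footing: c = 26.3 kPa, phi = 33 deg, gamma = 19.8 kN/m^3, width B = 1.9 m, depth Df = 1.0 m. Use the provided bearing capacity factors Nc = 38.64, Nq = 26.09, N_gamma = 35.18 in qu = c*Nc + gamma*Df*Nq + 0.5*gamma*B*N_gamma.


Result: 2194.55 kPa

Derivation:
Compute qu = c*Nc + gamma*Df*Nq + 0.5*gamma*B*N_gamma
Term 1: 26.3 * 38.64 = 1016.232
Term 2: 19.8 * 1.0 * 26.09 = 516.582
Term 3: 0.5 * 19.8 * 1.9 * 35.18 = 661.7358
qu = 1016.232 + 516.582 + 661.7358
qu = 2194.55 kPa


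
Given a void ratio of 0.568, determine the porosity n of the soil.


Using the relation n = e / (1 + e)
n = 0.568 / (1 + 0.568)
n = 0.568 / 1.568
n = 0.3622


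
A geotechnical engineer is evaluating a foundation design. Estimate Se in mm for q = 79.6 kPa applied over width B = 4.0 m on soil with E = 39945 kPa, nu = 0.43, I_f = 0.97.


Using Se = q * B * (1 - nu^2) * I_f / E
1 - nu^2 = 1 - 0.43^2 = 0.8151
Se = 79.6 * 4.0 * 0.8151 * 0.97 / 39945
Se = 0.006302 m
Convert to mm: Se = 0.006302 * 1000 = 6.302 mm


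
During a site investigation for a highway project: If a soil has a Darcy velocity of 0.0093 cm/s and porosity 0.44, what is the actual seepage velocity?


Using v_s = v_d / n
v_s = 0.0093 / 0.44
v_s = 0.02114 cm/s


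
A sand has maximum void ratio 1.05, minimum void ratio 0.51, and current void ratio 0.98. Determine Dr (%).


Using Dr = (e_max - e) / (e_max - e_min) * 100
e_max - e = 1.05 - 0.98 = 0.07
e_max - e_min = 1.05 - 0.51 = 0.54
Dr = 0.07 / 0.54 * 100
Dr = 12.96 %


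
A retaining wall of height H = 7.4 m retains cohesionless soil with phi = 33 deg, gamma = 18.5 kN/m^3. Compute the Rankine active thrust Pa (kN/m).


Compute active earth pressure coefficient:
Ka = tan^2(45 - phi/2) = tan^2(28.5) = 0.294801
Compute active force:
Pa = 0.5 * Ka * gamma * H^2
Pa = 0.5 * 0.294801 * 18.5 * 7.4^2
Pa = 149.33 kN/m


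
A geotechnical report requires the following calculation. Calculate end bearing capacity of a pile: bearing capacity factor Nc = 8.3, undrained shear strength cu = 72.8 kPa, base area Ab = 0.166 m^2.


Using Qb = Nc * cu * Ab
Qb = 8.3 * 72.8 * 0.166
Qb = 100.3 kN


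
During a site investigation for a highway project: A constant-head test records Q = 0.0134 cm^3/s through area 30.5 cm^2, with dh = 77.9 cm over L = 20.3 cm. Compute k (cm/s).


Compute hydraulic gradient:
i = dh / L = 77.9 / 20.3 = 3.83744
Then apply Darcy's law:
k = Q / (A * i)
k = 0.0134 / (30.5 * 3.83744)
k = 0.0134 / 117.042
k = 0.000114 cm/s


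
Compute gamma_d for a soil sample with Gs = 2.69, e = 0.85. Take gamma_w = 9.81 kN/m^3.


Result: 14.264 kN/m^3

Derivation:
Using gamma_d = Gs * gamma_w / (1 + e)
gamma_d = 2.69 * 9.81 / (1 + 0.85)
gamma_d = 2.69 * 9.81 / 1.85
gamma_d = 14.264 kN/m^3


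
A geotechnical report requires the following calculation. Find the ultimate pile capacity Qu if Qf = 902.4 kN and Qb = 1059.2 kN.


Result: 1961.6 kN

Derivation:
Using Qu = Qf + Qb
Qu = 902.4 + 1059.2
Qu = 1961.6 kN


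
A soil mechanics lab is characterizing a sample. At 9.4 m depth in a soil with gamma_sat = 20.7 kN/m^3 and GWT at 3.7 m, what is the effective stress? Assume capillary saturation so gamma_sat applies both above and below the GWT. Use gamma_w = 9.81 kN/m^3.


Total stress = gamma_sat * depth
sigma = 20.7 * 9.4 = 194.58 kPa
Pore water pressure u = gamma_w * (depth - d_wt)
u = 9.81 * (9.4 - 3.7) = 55.917 kPa
Effective stress = sigma - u
sigma' = 194.58 - 55.917 = 138.66 kPa


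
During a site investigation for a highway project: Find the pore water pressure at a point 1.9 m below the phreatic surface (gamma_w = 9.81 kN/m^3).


Using u = gamma_w * h_w
u = 9.81 * 1.9
u = 18.64 kPa


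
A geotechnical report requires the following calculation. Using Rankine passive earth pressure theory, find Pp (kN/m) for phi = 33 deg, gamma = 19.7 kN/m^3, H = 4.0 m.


Compute passive earth pressure coefficient:
Kp = tan^2(45 + phi/2) = tan^2(61.5) = 3.39212
Compute passive force:
Pp = 0.5 * Kp * gamma * H^2
Pp = 0.5 * 3.39212 * 19.7 * 4.0^2
Pp = 534.6 kN/m


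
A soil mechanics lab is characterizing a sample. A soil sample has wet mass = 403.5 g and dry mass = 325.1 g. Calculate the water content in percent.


Using w = (m_wet - m_dry) / m_dry * 100
m_wet - m_dry = 403.5 - 325.1 = 78.4 g
w = 78.4 / 325.1 * 100
w = 24.12 %


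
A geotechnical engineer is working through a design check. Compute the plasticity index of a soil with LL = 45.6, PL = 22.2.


Result: 23.4

Derivation:
Using PI = LL - PL
PI = 45.6 - 22.2
PI = 23.4


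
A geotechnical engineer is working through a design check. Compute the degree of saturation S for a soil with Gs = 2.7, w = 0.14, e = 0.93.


Using S = Gs * w / e
S = 2.7 * 0.14 / 0.93
S = 0.4065


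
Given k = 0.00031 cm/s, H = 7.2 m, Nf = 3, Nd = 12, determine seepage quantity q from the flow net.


Convert k to m/s for unit consistency with H:
k = 0.00031 cm/s = 0.00031 / 100 m/s = 3.1e-06 m/s
Using q = k * H * Nf / Nd
Nf / Nd = 3 / 12 = 0.25
q = 3.1e-06 * 7.2 * 0.25
q = 5.58e-06 m^3/s per m


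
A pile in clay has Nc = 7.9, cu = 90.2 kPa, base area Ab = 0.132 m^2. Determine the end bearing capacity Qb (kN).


Result: 94.06 kN

Derivation:
Using Qb = Nc * cu * Ab
Qb = 7.9 * 90.2 * 0.132
Qb = 94.06 kN


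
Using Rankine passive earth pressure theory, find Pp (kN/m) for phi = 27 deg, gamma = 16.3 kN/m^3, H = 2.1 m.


Compute passive earth pressure coefficient:
Kp = tan^2(45 + phi/2) = tan^2(58.5) = 2.66294
Compute passive force:
Pp = 0.5 * Kp * gamma * H^2
Pp = 0.5 * 2.66294 * 16.3 * 2.1^2
Pp = 95.71 kN/m


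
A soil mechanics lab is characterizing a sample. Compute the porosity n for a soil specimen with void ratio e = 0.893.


Result: 0.4717

Derivation:
Using the relation n = e / (1 + e)
n = 0.893 / (1 + 0.893)
n = 0.893 / 1.893
n = 0.4717


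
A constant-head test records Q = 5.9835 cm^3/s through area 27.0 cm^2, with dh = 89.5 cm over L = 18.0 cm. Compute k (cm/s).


Compute hydraulic gradient:
i = dh / L = 89.5 / 18.0 = 4.97222
Then apply Darcy's law:
k = Q / (A * i)
k = 5.9835 / (27.0 * 4.97222)
k = 5.9835 / 134.25
k = 0.04457 cm/s


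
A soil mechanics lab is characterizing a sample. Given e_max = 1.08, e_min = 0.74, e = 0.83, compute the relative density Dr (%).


Using Dr = (e_max - e) / (e_max - e_min) * 100
e_max - e = 1.08 - 0.83 = 0.25
e_max - e_min = 1.08 - 0.74 = 0.34
Dr = 0.25 / 0.34 * 100
Dr = 73.53 %


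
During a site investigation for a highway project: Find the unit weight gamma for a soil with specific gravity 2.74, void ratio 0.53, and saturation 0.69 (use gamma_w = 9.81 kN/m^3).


Using gamma = gamma_w * (Gs + S*e) / (1 + e)
Numerator: Gs + S*e = 2.74 + 0.69*0.53 = 3.1057
Denominator: 1 + e = 1 + 0.53 = 1.53
gamma = 9.81 * 3.1057 / 1.53
gamma = 19.913 kN/m^3


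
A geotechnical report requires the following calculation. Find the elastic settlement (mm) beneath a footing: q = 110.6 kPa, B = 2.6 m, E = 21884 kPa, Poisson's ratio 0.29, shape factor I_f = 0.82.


Using Se = q * B * (1 - nu^2) * I_f / E
1 - nu^2 = 1 - 0.29^2 = 0.9159
Se = 110.6 * 2.6 * 0.9159 * 0.82 / 21884
Se = 0.009869 m
Convert to mm: Se = 0.009869 * 1000 = 9.869 mm


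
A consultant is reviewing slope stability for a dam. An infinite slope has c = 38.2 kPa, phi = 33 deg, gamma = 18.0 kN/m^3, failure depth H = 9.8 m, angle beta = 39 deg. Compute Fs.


Using Fs = c / (gamma*H*sin(beta)*cos(beta)) + tan(phi)/tan(beta)
Cohesion contribution = 38.2 / (18.0*9.8*sin(39)*cos(39))
Cohesion contribution = 0.442782
Friction contribution = tan(33)/tan(39) = 0.801952
Fs = 0.442782 + 0.801952
Fs = 1.245


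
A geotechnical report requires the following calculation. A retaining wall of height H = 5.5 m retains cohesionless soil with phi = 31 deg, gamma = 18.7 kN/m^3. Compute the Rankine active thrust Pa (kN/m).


Result: 90.54 kN/m

Derivation:
Compute active earth pressure coefficient:
Ka = tan^2(45 - phi/2) = tan^2(29.5) = 0.320099
Compute active force:
Pa = 0.5 * Ka * gamma * H^2
Pa = 0.5 * 0.320099 * 18.7 * 5.5^2
Pa = 90.54 kN/m


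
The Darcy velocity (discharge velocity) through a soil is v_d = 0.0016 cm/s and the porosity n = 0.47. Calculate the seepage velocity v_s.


Using v_s = v_d / n
v_s = 0.0016 / 0.47
v_s = 0.0034 cm/s


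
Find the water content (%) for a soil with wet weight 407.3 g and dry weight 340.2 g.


Using w = (m_wet - m_dry) / m_dry * 100
m_wet - m_dry = 407.3 - 340.2 = 67.1 g
w = 67.1 / 340.2 * 100
w = 19.72 %


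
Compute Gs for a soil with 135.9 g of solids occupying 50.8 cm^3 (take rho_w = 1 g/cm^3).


Using Gs = m_s / (V_s * rho_w)
Since rho_w = 1 g/cm^3:
Gs = 135.9 / 50.8
Gs = 2.675


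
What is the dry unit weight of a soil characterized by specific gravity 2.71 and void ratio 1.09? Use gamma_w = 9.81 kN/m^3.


Result: 12.72 kN/m^3

Derivation:
Using gamma_d = Gs * gamma_w / (1 + e)
gamma_d = 2.71 * 9.81 / (1 + 1.09)
gamma_d = 2.71 * 9.81 / 2.09
gamma_d = 12.72 kN/m^3


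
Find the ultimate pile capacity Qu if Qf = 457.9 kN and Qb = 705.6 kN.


Using Qu = Qf + Qb
Qu = 457.9 + 705.6
Qu = 1163.5 kN


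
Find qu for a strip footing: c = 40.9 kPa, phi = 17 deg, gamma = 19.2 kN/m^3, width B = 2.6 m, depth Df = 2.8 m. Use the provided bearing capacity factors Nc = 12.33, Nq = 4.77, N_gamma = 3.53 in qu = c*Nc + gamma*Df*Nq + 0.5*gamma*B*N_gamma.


Result: 848.84 kPa

Derivation:
Compute qu = c*Nc + gamma*Df*Nq + 0.5*gamma*B*N_gamma
Term 1: 40.9 * 12.33 = 504.297
Term 2: 19.2 * 2.8 * 4.77 = 256.4352
Term 3: 0.5 * 19.2 * 2.6 * 3.53 = 88.1088
qu = 504.297 + 256.4352 + 88.1088
qu = 848.84 kPa


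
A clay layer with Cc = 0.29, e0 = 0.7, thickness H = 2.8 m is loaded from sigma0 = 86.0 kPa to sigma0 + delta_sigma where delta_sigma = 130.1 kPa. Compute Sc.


Using Sc = Cc * H / (1 + e0) * log10((sigma0 + delta_sigma) / sigma0)
Stress ratio = (86.0 + 130.1) / 86.0 = 2.51279
log10(2.51279) = 0.400156
Cc * H / (1 + e0) = 0.29 * 2.8 / (1 + 0.7) = 0.477647
Sc = 0.477647 * 0.400156
Sc = 0.1911 m


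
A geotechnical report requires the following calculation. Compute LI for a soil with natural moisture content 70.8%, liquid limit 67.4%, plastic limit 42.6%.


First compute the plasticity index:
PI = LL - PL = 67.4 - 42.6 = 24.8
Then compute the liquidity index:
LI = (w - PL) / PI
LI = (70.8 - 42.6) / 24.8
LI = 1.137


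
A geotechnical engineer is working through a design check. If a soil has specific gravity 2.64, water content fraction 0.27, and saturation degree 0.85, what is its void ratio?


Using the relation e = Gs * w / S
e = 2.64 * 0.27 / 0.85
e = 0.8386


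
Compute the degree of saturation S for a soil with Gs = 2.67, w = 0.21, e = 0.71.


Using S = Gs * w / e
S = 2.67 * 0.21 / 0.71
S = 0.7897


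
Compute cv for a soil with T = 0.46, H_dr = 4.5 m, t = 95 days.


Using cv = T * H_dr^2 / t
H_dr^2 = 4.5^2 = 20.25
cv = 0.46 * 20.25 / 95
cv = 0.09805 m^2/day


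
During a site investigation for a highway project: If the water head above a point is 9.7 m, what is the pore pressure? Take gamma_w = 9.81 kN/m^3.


Result: 95.16 kPa

Derivation:
Using u = gamma_w * h_w
u = 9.81 * 9.7
u = 95.16 kPa


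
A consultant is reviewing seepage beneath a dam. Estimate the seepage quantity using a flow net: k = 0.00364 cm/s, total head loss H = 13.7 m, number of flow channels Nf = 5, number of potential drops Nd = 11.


Convert k to m/s for unit consistency with H:
k = 0.00364 cm/s = 0.00364 / 100 m/s = 3.64e-05 m/s
Using q = k * H * Nf / Nd
Nf / Nd = 5 / 11 = 0.4545
q = 3.64e-05 * 13.7 * 0.4545
q = 0.0002267 m^3/s per m


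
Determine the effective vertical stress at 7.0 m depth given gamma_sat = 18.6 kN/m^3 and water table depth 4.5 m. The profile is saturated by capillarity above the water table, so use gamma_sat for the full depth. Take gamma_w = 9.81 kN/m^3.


Total stress = gamma_sat * depth
sigma = 18.6 * 7.0 = 130.2 kPa
Pore water pressure u = gamma_w * (depth - d_wt)
u = 9.81 * (7.0 - 4.5) = 24.525 kPa
Effective stress = sigma - u
sigma' = 130.2 - 24.525 = 105.68 kPa


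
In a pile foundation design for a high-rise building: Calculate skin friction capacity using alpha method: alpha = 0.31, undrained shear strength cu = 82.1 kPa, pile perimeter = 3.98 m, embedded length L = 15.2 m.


Result: 1539.68 kN

Derivation:
Using Qs = alpha * cu * perimeter * L
Qs = 0.31 * 82.1 * 3.98 * 15.2
Qs = 1539.68 kN


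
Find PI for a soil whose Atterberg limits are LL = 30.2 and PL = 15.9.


Using PI = LL - PL
PI = 30.2 - 15.9
PI = 14.3


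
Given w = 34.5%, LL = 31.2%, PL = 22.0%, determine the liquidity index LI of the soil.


Result: 1.359

Derivation:
First compute the plasticity index:
PI = LL - PL = 31.2 - 22.0 = 9.2
Then compute the liquidity index:
LI = (w - PL) / PI
LI = (34.5 - 22.0) / 9.2
LI = 1.359


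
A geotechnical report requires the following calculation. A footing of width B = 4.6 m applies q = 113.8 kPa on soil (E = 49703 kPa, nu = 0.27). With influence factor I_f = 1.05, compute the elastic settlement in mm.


Result: 10.253 mm

Derivation:
Using Se = q * B * (1 - nu^2) * I_f / E
1 - nu^2 = 1 - 0.27^2 = 0.9271
Se = 113.8 * 4.6 * 0.9271 * 1.05 / 49703
Se = 0.010253 m
Convert to mm: Se = 0.010253 * 1000 = 10.253 mm


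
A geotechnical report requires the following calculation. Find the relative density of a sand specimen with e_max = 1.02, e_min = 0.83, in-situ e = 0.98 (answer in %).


Using Dr = (e_max - e) / (e_max - e_min) * 100
e_max - e = 1.02 - 0.98 = 0.04
e_max - e_min = 1.02 - 0.83 = 0.19
Dr = 0.04 / 0.19 * 100
Dr = 21.05 %


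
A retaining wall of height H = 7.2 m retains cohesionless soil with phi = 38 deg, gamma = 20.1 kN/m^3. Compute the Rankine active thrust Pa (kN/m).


Result: 123.94 kN/m

Derivation:
Compute active earth pressure coefficient:
Ka = tan^2(45 - phi/2) = tan^2(26.0) = 0.237883
Compute active force:
Pa = 0.5 * Ka * gamma * H^2
Pa = 0.5 * 0.237883 * 20.1 * 7.2^2
Pa = 123.94 kN/m


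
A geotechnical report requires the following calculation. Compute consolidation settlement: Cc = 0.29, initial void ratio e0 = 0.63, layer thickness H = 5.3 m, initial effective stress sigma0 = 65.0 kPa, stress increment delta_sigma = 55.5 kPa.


Using Sc = Cc * H / (1 + e0) * log10((sigma0 + delta_sigma) / sigma0)
Stress ratio = (65.0 + 55.5) / 65.0 = 1.85385
log10(1.85385) = 0.268074
Cc * H / (1 + e0) = 0.29 * 5.3 / (1 + 0.63) = 0.942945
Sc = 0.942945 * 0.268074
Sc = 0.2528 m


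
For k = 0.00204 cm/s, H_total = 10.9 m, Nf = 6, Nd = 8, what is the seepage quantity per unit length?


Result: 0.0001668 m^3/s per m

Derivation:
Convert k to m/s for unit consistency with H:
k = 0.00204 cm/s = 0.00204 / 100 m/s = 2.04e-05 m/s
Using q = k * H * Nf / Nd
Nf / Nd = 6 / 8 = 0.75
q = 2.04e-05 * 10.9 * 0.75
q = 0.0001668 m^3/s per m


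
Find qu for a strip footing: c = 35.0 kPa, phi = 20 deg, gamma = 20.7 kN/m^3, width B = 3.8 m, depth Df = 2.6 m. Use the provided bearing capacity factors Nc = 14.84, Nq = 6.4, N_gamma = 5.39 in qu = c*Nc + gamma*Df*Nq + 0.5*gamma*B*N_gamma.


Result: 1075.84 kPa

Derivation:
Compute qu = c*Nc + gamma*Df*Nq + 0.5*gamma*B*N_gamma
Term 1: 35.0 * 14.84 = 519.4
Term 2: 20.7 * 2.6 * 6.4 = 344.448
Term 3: 0.5 * 20.7 * 3.8 * 5.39 = 211.9887
qu = 519.4 + 344.448 + 211.9887
qu = 1075.84 kPa


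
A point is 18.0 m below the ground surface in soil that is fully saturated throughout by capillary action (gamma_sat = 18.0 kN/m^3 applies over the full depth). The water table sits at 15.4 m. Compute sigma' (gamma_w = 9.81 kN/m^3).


Total stress = gamma_sat * depth
sigma = 18.0 * 18.0 = 324.0 kPa
Pore water pressure u = gamma_w * (depth - d_wt)
u = 9.81 * (18.0 - 15.4) = 25.506 kPa
Effective stress = sigma - u
sigma' = 324.0 - 25.506 = 298.49 kPa


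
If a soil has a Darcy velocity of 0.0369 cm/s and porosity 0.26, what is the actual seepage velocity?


Using v_s = v_d / n
v_s = 0.0369 / 0.26
v_s = 0.14192 cm/s


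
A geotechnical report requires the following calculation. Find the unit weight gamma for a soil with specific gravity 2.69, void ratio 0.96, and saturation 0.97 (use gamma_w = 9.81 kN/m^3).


Using gamma = gamma_w * (Gs + S*e) / (1 + e)
Numerator: Gs + S*e = 2.69 + 0.97*0.96 = 3.6212
Denominator: 1 + e = 1 + 0.96 = 1.96
gamma = 9.81 * 3.6212 / 1.96
gamma = 18.124 kN/m^3


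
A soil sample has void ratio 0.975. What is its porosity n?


Using the relation n = e / (1 + e)
n = 0.975 / (1 + 0.975)
n = 0.975 / 1.975
n = 0.4937


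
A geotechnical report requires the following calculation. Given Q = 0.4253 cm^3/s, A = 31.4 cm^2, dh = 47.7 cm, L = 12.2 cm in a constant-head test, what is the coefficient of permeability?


Compute hydraulic gradient:
i = dh / L = 47.7 / 12.2 = 3.90984
Then apply Darcy's law:
k = Q / (A * i)
k = 0.4253 / (31.4 * 3.90984)
k = 0.4253 / 122.769
k = 0.003464 cm/s


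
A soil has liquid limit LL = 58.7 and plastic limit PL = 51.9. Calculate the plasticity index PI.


Result: 6.8

Derivation:
Using PI = LL - PL
PI = 58.7 - 51.9
PI = 6.8


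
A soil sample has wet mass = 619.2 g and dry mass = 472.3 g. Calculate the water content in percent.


Using w = (m_wet - m_dry) / m_dry * 100
m_wet - m_dry = 619.2 - 472.3 = 146.9 g
w = 146.9 / 472.3 * 100
w = 31.1 %


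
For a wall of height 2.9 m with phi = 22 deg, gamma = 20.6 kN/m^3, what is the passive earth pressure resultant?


Result: 190.4 kN/m

Derivation:
Compute passive earth pressure coefficient:
Kp = tan^2(45 + phi/2) = tan^2(56.0) = 2.197987
Compute passive force:
Pp = 0.5 * Kp * gamma * H^2
Pp = 0.5 * 2.197987 * 20.6 * 2.9^2
Pp = 190.4 kN/m


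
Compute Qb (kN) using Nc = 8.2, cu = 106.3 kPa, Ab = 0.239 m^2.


Using Qb = Nc * cu * Ab
Qb = 8.2 * 106.3 * 0.239
Qb = 208.33 kN


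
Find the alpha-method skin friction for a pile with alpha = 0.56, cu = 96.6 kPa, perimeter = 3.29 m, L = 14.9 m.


Result: 2651.84 kN

Derivation:
Using Qs = alpha * cu * perimeter * L
Qs = 0.56 * 96.6 * 3.29 * 14.9
Qs = 2651.84 kN


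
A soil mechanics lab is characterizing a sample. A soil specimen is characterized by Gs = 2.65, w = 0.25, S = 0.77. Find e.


Using the relation e = Gs * w / S
e = 2.65 * 0.25 / 0.77
e = 0.8604


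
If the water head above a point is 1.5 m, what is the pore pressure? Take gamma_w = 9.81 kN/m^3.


Using u = gamma_w * h_w
u = 9.81 * 1.5
u = 14.71 kPa


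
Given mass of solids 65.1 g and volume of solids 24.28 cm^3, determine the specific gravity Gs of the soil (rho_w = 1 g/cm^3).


Using Gs = m_s / (V_s * rho_w)
Since rho_w = 1 g/cm^3:
Gs = 65.1 / 24.28
Gs = 2.681


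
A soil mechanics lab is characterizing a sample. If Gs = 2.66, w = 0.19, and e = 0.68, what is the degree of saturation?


Using S = Gs * w / e
S = 2.66 * 0.19 / 0.68
S = 0.7432


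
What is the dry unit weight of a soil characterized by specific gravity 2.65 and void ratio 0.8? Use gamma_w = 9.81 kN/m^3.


Using gamma_d = Gs * gamma_w / (1 + e)
gamma_d = 2.65 * 9.81 / (1 + 0.8)
gamma_d = 2.65 * 9.81 / 1.8
gamma_d = 14.443 kN/m^3


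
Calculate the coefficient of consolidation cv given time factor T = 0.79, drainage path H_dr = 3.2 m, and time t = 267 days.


Using cv = T * H_dr^2 / t
H_dr^2 = 3.2^2 = 10.24
cv = 0.79 * 10.24 / 267
cv = 0.0303 m^2/day


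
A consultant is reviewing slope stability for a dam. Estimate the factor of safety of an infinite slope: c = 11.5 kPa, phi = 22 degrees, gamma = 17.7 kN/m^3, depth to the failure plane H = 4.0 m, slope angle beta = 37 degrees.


Using Fs = c / (gamma*H*sin(beta)*cos(beta)) + tan(phi)/tan(beta)
Cohesion contribution = 11.5 / (17.7*4.0*sin(37)*cos(37))
Cohesion contribution = 0.33795
Friction contribution = tan(22)/tan(37) = 0.536161
Fs = 0.33795 + 0.536161
Fs = 0.874


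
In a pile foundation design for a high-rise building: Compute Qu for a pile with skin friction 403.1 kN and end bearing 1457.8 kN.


Result: 1860.9 kN

Derivation:
Using Qu = Qf + Qb
Qu = 403.1 + 1457.8
Qu = 1860.9 kN


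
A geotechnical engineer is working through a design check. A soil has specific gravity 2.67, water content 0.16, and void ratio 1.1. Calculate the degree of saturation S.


Using S = Gs * w / e
S = 2.67 * 0.16 / 1.1
S = 0.3884
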